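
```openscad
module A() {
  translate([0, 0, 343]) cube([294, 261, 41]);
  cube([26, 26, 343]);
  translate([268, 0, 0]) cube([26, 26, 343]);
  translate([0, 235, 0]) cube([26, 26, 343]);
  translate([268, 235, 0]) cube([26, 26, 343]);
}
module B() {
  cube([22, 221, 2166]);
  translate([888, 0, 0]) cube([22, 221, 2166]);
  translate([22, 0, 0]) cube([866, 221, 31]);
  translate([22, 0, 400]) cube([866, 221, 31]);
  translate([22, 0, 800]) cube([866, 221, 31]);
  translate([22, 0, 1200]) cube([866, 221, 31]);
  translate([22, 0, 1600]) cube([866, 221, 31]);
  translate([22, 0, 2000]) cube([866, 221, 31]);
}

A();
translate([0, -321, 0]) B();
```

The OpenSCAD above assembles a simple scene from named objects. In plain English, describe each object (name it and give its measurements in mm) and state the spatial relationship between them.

A is a four-legged stool. The seat is 294×261 mm, 41 mm thick, top at z = 384 mm. It stands on four square legs, each 26×26 mm in cross-section, from z = 0 to the seat underside, each flush with a corner of the seat.

B is an open bookshelf. Two side panels, each 22 mm thick, 221 mm deep and 2166 mm tall, stand 910 mm apart (outside-to-outside). Between them sit 6 shelves, each 31 mm thick and 221 mm deep, spanning the full gap between the sides. The bottom shelf rests on the floor (its underside at z = 0) and the clear gap between one shelf's top and the next shelf's underside is 369 mm.

The bookshelf is on the floor beside the stool on its −y side.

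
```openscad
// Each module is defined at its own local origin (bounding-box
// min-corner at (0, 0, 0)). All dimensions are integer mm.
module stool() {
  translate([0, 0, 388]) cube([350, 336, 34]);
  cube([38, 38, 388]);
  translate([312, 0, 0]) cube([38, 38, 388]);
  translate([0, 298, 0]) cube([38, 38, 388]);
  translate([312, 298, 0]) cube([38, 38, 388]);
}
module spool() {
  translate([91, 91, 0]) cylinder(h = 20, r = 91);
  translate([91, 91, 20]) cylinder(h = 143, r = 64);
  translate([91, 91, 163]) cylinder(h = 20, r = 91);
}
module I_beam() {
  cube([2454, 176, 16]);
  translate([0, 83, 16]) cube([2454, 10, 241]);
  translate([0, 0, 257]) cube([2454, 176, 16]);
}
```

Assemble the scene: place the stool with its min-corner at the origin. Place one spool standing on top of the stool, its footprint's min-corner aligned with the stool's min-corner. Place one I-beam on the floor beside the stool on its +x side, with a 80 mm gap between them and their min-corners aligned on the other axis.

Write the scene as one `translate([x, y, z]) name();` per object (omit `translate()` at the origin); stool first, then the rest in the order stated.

stool();
translate([0, 0, 422]) spool();
translate([430, 0, 0]) I_beam();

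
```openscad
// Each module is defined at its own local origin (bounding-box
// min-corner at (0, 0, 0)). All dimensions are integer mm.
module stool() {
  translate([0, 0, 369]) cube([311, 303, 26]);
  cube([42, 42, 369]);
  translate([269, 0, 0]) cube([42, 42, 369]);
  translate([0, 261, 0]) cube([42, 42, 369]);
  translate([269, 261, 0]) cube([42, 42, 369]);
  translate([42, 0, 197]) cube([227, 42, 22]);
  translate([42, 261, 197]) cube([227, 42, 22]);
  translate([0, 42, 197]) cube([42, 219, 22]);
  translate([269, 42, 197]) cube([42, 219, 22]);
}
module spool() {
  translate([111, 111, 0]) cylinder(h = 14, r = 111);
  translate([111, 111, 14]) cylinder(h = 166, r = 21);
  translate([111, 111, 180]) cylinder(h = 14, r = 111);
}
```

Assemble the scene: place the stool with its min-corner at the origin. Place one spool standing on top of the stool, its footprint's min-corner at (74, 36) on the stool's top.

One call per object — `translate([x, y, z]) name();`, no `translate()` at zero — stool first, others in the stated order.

stool();
translate([74, 36, 395]) spool();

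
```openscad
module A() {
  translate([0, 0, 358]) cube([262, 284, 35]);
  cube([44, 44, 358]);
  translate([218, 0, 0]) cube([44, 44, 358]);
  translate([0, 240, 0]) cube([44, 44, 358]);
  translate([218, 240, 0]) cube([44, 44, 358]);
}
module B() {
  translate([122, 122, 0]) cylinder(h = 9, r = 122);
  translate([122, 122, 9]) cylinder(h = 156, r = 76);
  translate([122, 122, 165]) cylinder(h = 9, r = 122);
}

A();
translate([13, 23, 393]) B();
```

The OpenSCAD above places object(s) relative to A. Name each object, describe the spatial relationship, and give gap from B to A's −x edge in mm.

A is a stool. B is a spool. The spool is on top of the stool. The gap from the spool to the stool's −x edge is 13 mm.

The spool's min-x is at 13; the stool's min-x is 0; gap = 13 mm.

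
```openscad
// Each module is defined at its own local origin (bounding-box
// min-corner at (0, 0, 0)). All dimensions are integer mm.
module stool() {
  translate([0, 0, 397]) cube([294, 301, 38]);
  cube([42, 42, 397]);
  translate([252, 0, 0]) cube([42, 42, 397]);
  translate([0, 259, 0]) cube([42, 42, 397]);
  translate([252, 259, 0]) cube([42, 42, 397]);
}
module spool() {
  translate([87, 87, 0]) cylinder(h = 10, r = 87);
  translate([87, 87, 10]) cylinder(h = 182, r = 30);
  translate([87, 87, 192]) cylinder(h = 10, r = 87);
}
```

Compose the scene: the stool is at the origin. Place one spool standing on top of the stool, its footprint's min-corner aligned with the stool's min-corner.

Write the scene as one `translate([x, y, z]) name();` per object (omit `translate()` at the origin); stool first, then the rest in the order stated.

stool();
translate([0, 0, 435]) spool();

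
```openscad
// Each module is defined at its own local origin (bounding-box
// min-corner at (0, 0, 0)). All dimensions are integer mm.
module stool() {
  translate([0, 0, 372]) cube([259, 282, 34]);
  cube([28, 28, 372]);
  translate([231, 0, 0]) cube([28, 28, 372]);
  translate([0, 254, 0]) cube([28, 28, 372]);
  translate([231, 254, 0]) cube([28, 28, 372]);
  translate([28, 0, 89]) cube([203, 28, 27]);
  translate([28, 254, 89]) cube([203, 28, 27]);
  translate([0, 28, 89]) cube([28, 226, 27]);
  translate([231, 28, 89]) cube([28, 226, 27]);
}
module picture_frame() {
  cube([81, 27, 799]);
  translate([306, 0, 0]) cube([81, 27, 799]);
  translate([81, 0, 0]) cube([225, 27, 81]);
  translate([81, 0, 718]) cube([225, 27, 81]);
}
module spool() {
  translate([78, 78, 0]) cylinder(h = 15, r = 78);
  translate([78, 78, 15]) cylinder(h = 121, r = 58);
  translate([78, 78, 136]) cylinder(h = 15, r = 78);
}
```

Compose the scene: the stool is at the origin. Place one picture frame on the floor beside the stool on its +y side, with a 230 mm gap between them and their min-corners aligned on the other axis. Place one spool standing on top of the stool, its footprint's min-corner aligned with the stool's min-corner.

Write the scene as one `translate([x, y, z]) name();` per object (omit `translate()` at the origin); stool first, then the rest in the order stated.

stool();
translate([0, 512, 0]) picture_frame();
translate([0, 0, 406]) spool();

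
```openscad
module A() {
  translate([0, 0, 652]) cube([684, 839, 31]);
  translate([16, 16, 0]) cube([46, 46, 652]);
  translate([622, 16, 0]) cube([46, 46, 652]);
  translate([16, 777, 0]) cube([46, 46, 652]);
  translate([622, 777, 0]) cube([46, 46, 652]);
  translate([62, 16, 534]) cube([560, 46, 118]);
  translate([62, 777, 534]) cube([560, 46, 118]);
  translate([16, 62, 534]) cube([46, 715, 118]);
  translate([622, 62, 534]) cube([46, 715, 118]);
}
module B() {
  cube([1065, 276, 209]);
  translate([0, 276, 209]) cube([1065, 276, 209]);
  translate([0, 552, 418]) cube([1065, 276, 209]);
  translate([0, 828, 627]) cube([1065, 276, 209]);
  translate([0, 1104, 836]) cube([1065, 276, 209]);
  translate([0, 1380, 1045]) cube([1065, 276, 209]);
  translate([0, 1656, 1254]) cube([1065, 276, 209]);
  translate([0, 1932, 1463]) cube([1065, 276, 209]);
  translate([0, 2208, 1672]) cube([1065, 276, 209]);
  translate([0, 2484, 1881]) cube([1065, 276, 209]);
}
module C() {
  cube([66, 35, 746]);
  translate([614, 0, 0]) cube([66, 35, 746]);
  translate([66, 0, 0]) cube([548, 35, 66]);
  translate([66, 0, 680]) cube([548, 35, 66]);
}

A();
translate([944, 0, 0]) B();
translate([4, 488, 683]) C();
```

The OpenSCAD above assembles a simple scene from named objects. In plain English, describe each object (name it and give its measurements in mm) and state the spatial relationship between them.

A is a rectangular dining table. The top is 684×839×31 mm with its upper surface at z = 683 mm. It stands on four 46×46 mm square legs, each inset 16 mm from the nearest pair of top edges, running from the floor to the underside of the top. Four apron rails, 46 mm thick and 118 mm tall, run between adjacent legs with their top edges flush with the underside of the top and their outer faces flush with the legs' outer faces.

B is a straight staircase of 10 solid steps. Each step is 1065 mm wide (x), 276 mm deep (y, the going) and 209 mm tall (the rise). The first step rests on the floor; each subsequent step sits one going further in +y and one rise higher in +z, directly behind and above the previous step with no overlap.

C is a rectangular picture frame lying in the x–z plane (depth along y). The opening is 548 mm wide (x) by 614 mm tall (z), surrounded by a border 66 mm wide on all four sides. The frame is 35 mm deep and is made of two full-height vertical stiles with two horizontal rails fitted between them.

The staircase is on the floor beside the table on its +x side. The picture frame is on top of the table.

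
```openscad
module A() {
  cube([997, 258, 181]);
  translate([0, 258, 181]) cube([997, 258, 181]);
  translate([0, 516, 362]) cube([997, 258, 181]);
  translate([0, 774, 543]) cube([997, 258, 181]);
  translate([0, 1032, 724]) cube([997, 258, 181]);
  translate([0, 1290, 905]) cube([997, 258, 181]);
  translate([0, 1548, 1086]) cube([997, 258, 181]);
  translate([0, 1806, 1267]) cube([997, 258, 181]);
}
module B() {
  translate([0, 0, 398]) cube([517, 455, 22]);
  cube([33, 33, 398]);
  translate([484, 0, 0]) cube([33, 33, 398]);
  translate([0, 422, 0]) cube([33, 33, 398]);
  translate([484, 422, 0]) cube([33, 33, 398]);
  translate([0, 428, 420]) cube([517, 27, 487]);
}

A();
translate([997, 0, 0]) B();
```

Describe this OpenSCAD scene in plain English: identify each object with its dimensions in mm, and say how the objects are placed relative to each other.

A is a run of 8 identical solid stair steps. Each tread is 997×258 mm and each step block is 181 mm high. Step 1 rests on the floor; step k is offset from step 1 by (k−1)×258 mm in y and (k−1)×181 mm in z.

B is a chair. The seat is a 517×455×22 mm slab with its top at z = 420 mm, on four 33×33 mm corner legs (flush with the seat edges, standing on z = 0). A flat backrest 27 mm thick, 487 mm tall, spans the full seat width and rises from the seat top along its +y edge, rear face flush with the rear of the seat.

The chair is against the staircase's +x side, with their −y faces flush.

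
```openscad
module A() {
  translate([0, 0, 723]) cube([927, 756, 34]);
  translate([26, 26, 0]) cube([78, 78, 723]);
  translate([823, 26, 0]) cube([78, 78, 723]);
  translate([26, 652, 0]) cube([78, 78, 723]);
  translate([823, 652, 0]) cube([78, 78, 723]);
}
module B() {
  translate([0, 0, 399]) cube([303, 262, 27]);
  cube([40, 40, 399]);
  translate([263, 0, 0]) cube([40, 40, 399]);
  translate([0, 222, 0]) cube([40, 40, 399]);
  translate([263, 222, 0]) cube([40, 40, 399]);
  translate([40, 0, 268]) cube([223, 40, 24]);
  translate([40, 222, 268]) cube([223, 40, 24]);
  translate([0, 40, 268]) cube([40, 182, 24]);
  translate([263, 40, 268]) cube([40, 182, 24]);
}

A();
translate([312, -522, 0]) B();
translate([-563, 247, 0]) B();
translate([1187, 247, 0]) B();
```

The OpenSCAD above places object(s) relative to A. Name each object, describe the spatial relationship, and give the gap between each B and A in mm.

A is a table. B is a stool. Three stools sit around the table at the −y, −x, +x sides. The gap between each stool and the table is 260 mm.

Each stool's nearest face is 260 mm from the table's bounding box.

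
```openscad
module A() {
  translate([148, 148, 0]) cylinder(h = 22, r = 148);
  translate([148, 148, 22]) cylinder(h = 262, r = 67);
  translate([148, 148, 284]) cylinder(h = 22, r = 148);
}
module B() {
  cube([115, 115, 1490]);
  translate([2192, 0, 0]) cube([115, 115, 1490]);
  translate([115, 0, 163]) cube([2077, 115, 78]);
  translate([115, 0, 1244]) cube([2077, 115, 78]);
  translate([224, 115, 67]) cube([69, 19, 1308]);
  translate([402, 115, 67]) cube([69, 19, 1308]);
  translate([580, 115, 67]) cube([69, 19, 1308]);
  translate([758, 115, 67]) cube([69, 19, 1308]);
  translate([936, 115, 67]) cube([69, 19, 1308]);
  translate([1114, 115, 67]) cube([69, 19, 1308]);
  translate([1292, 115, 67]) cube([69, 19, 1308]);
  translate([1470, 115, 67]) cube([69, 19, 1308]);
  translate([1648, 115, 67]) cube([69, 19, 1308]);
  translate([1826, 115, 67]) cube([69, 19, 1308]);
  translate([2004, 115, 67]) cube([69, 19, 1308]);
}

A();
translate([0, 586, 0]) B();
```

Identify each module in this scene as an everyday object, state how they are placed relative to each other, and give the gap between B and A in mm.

A is a spool. B is a fence section. The fence section is on the floor beside the spool on its +y side. The gap between the fence section and the spool is 290 mm.

The fence section's nearest face is 290 mm from the spool's +y face.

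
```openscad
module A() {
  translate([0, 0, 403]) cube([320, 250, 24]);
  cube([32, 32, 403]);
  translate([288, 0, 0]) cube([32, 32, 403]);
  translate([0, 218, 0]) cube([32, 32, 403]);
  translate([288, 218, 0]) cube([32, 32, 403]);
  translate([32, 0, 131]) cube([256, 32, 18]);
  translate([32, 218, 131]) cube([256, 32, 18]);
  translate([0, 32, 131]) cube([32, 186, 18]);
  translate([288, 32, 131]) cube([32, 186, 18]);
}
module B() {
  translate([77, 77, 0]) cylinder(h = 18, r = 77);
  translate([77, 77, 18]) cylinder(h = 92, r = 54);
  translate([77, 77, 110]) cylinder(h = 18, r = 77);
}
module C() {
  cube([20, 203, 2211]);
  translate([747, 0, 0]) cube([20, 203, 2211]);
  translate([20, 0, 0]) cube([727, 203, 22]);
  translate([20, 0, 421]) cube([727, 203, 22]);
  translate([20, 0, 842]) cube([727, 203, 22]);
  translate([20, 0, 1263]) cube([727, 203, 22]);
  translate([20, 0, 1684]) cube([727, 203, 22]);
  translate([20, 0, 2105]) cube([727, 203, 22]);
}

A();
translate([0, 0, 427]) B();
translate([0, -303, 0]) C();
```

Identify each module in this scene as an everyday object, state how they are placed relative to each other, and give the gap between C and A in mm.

The bookshelf's nearest face is 100 mm from the stool's −y face.

A is a stool. B is a spool. C is a bookshelf. The spool is on top of the stool. The bookshelf is on the floor beside the stool on its −y side. The gap between the bookshelf and the stool is 100 mm.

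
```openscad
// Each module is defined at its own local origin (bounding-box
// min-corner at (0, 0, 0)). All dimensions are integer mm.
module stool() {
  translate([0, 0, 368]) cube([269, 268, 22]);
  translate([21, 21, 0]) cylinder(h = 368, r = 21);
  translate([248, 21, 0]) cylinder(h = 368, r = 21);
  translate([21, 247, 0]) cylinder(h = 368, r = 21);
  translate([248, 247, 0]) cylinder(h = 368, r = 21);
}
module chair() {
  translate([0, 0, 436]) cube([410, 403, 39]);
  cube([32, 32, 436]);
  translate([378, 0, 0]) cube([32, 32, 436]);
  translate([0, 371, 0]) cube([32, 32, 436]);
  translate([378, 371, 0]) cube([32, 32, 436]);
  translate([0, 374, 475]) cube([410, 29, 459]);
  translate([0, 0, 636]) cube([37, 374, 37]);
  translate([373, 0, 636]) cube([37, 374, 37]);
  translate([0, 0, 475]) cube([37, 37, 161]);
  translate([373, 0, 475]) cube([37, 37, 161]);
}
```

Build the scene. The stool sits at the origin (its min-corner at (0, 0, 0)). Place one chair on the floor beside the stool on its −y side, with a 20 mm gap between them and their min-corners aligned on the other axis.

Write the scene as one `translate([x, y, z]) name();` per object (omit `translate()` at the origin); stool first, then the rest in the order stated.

stool();
translate([0, -423, 0]) chair();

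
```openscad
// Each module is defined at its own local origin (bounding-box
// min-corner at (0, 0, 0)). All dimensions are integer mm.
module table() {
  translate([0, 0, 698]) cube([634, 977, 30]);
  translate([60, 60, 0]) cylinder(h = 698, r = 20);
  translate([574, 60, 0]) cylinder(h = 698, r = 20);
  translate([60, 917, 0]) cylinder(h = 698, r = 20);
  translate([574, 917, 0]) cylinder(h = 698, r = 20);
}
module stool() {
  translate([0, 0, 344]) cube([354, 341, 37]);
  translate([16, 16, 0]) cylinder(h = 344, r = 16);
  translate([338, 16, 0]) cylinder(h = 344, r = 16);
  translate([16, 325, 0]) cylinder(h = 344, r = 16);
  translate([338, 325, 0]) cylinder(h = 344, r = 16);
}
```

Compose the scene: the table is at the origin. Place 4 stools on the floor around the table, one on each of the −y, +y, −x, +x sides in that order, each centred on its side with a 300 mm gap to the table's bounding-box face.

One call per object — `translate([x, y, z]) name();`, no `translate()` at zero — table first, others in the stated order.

table();
translate([140, -641, 0]) stool();
translate([140, 1277, 0]) stool();
translate([-654, 318, 0]) stool();
translate([934, 318, 0]) stool();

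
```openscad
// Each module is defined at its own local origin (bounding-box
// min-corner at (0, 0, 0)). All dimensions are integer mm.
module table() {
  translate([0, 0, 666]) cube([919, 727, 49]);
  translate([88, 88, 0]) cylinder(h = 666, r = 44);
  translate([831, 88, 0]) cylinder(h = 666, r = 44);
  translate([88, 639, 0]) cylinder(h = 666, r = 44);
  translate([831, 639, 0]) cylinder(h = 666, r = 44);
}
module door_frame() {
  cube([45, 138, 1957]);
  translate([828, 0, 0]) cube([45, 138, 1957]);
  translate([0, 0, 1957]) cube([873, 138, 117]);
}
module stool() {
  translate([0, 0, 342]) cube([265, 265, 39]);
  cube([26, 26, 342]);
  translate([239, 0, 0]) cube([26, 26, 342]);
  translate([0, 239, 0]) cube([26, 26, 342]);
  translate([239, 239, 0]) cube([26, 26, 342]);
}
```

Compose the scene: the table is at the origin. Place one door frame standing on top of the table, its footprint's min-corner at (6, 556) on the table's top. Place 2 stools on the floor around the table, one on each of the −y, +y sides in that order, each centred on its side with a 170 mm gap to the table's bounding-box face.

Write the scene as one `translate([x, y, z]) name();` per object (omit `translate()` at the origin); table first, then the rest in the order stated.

table();
translate([6, 556, 715]) door_frame();
translate([327, -435, 0]) stool();
translate([327, 897, 0]) stool();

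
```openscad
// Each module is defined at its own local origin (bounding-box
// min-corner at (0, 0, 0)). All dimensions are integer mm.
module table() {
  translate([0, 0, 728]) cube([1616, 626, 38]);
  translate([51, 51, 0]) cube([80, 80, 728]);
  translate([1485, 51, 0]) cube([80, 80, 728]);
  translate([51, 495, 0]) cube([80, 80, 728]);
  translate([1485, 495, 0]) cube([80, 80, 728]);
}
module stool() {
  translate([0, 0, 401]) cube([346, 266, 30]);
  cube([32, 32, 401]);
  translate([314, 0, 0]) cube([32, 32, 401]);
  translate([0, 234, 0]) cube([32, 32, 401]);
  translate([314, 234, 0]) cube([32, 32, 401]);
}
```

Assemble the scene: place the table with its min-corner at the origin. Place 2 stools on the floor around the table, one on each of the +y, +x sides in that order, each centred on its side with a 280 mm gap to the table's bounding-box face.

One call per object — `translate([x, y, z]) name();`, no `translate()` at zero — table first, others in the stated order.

table();
translate([635, 906, 0]) stool();
translate([1896, 180, 0]) stool();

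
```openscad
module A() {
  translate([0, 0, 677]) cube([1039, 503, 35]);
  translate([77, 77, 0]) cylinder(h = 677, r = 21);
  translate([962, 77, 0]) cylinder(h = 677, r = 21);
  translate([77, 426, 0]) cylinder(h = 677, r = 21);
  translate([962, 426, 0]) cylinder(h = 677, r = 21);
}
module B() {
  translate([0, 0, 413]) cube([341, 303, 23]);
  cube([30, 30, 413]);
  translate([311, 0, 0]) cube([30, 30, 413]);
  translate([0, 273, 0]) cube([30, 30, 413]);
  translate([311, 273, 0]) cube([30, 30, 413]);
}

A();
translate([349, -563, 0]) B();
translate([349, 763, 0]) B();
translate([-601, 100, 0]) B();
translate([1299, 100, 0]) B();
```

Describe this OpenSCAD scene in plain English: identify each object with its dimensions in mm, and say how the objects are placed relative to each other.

A is a rectangular dining table. The top is 1039×503×35 mm with its upper surface at z = 712 mm. It stands on four round legs of 42 mm diameter, each leg's bounding box inset 56 mm from the nearest pair of top edges, running from the floor to the underside of the top.

B is a four-legged stool. The seat is a 341×303×23 mm slab whose top surface is at z = 436 mm; four square legs, each 30×30 mm in cross-section, run from the floor (z = 0) to the underside of the seat, each flush with a corner of the seat.

Four stools sit around the table at the −y, +y, −x, +x sides.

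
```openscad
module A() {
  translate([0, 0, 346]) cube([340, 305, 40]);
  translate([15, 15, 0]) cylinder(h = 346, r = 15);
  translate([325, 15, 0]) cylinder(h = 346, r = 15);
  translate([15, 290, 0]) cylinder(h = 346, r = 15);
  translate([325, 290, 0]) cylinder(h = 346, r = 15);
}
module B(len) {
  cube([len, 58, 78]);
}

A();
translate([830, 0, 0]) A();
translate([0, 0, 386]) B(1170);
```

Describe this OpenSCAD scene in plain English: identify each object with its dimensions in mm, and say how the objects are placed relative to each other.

A is a four-legged stool. The seat is a 340×305×40 mm slab whose top surface is at z = 386 mm; four round legs, each 30 mm in diameter, run from the floor (z = 0) to the underside of the seat, each leg's axis is inset half a diameter from the nearest pair of seat edges (so the leg's bounding box is flush with the corner).

B is a rectangular beam 1170 mm long (x), 58 mm deep (y), 78 mm thick (z).

The beam spans the tops of two stools placed 490 mm apart, resting at z = 386 mm.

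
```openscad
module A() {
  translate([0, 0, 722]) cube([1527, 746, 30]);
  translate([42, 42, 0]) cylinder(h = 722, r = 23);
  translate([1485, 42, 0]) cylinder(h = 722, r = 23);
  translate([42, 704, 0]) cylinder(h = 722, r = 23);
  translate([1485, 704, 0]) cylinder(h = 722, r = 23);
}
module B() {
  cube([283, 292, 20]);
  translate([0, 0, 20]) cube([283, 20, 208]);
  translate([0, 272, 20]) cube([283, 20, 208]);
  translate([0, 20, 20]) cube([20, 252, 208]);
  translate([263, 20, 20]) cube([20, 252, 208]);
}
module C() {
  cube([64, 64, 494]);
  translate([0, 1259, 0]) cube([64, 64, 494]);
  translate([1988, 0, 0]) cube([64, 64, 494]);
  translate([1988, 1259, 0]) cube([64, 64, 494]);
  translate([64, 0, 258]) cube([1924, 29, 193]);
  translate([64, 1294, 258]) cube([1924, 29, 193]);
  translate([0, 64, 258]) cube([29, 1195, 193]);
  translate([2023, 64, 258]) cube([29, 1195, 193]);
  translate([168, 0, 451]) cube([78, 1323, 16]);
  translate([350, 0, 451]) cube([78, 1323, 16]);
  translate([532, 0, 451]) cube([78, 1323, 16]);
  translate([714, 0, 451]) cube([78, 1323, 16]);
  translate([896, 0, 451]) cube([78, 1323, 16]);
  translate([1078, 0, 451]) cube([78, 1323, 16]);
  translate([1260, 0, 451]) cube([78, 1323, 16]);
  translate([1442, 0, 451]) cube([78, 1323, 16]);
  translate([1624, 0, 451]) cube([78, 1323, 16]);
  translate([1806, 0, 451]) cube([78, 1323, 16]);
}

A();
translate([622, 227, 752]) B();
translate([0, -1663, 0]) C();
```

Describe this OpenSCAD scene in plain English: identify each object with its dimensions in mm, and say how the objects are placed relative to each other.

A is a table: top 1527 mm (x) × 746 mm (y), 30 mm thick, upper face at z = 752 mm, on four round legs of 46 mm diameter, each leg's bounding box inset 19 mm from the nearest pair of top edges, running from z = 0 to the bottom of the top.

B is an open-topped rectangular box: outside dimensions 283×292×228 mm, with a uniform wall and base thickness of 20 mm. The base is a full 283×292 slab on the floor; four walls sit on top of the base. The front and back walls (the −y and +y sides) span the full width; the two side walls fit between them.

C is a bed frame 2052 mm long (x) by 1323 mm wide (y). Four 64×64 mm corner posts, 494 mm tall, at the corners of the footprint. Four rails of 29 mm thickness and 193 mm height run between adjacent posts with their undersides at z = 258 mm, their outer faces flush with the outside of the frame (the two x-running rails run between the posts' inner faces; the two y-running rails run between the posts' inner faces). 10 slats, each 78 mm wide (x) and 16 mm thick, lie across the top of the two x-running rails, running the full 1323 mm width of the frame in y; the slats are evenly spaced along x between the inner faces of the end posts with equal gaps (rounded down to the nearest mm) at the −x end and between each pair — any rounding remainder accumulates at the +x end.

The open box is on top of the table, centred. The bed frame is on the floor beside the table on its −y side.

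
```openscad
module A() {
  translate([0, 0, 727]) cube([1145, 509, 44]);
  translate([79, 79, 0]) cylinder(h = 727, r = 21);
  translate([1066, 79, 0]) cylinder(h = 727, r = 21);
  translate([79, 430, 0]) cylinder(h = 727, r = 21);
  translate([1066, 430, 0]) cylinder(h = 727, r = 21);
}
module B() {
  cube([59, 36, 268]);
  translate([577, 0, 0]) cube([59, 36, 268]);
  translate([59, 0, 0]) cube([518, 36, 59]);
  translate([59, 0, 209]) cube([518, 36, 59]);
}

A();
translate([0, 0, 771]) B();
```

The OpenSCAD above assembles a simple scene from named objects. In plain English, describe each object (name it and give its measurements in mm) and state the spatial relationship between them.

A is a rectangular dining table. The top is 1145×509×44 mm with its upper surface at z = 771 mm. It stands on four round legs of 42 mm diameter, each leg's bounding box inset 58 mm from the nearest pair of top edges, running from the floor to the underside of the top.

B is a rectangular picture frame lying in the x–z plane (depth along y). The opening is 518 mm wide (x) by 150 mm tall (z), surrounded by a border 59 mm wide on all four sides. The frame is 36 mm deep and is made of two full-height vertical stiles with two horizontal rails fitted between them.

The picture frame is on top of the table.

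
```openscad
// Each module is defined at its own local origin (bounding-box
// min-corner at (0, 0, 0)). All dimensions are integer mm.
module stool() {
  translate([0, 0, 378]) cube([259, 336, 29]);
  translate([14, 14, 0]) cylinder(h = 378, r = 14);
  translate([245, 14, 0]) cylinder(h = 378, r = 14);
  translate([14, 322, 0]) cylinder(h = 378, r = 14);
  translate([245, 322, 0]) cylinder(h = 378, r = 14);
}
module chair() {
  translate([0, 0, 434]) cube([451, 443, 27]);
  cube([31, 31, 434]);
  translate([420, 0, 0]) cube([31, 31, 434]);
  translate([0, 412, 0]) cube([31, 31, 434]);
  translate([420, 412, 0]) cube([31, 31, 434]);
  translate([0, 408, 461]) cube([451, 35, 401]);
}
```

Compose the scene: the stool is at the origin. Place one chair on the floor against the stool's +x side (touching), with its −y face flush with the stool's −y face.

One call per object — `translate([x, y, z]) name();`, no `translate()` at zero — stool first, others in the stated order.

stool();
translate([259, 0, 0]) chair();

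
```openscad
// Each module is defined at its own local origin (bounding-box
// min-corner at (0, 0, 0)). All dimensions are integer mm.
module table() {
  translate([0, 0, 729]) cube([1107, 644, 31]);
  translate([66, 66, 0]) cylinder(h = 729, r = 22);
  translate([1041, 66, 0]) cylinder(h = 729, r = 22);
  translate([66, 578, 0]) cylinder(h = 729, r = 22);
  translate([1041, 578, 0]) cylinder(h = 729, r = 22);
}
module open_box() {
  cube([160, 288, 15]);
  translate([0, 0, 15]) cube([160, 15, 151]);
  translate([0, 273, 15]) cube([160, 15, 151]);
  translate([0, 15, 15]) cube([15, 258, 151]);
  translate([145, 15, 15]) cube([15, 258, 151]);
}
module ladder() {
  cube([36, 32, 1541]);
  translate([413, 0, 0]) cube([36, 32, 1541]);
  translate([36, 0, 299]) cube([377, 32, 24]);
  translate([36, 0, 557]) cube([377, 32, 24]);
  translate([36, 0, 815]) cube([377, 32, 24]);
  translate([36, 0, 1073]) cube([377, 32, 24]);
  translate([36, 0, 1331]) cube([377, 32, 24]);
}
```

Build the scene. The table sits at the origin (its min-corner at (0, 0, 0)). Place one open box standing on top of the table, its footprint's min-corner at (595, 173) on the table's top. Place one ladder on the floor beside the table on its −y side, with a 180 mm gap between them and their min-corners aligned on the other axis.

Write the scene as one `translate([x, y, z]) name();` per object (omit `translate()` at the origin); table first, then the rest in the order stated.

table();
translate([595, 173, 760]) open_box();
translate([0, -212, 0]) ladder();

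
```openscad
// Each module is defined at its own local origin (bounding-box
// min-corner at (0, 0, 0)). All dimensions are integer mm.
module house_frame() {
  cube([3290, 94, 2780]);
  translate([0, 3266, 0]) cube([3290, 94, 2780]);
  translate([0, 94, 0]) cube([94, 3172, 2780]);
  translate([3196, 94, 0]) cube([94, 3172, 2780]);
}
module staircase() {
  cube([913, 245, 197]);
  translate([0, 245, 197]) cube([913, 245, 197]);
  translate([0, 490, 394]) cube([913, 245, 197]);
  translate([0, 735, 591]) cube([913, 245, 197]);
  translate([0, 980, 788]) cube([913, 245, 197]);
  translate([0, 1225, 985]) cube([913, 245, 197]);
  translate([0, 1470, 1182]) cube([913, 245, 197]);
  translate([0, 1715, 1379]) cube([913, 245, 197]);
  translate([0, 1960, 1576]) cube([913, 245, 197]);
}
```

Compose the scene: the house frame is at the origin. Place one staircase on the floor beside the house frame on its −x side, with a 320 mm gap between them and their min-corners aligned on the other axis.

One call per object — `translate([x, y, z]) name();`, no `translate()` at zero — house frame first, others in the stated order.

house_frame();
translate([-1233, 0, 0]) staircase();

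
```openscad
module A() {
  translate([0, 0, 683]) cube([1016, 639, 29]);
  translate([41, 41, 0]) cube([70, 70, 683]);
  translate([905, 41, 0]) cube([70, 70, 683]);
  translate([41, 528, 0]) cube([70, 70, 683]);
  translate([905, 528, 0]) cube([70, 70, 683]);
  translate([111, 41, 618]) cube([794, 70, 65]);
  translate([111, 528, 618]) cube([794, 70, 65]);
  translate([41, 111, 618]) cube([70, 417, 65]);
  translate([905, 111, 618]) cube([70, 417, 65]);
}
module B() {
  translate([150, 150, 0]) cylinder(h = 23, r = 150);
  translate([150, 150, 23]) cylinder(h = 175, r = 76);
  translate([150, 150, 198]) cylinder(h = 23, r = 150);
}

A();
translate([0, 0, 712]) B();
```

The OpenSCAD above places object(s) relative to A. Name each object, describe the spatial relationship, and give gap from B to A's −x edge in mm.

The spool's min-x is at 0; the table's min-x is 0; gap = 0 mm.

A is a table. B is a spool. The spool is on top of the table. The gap from the spool to the table's −x edge is 0 mm.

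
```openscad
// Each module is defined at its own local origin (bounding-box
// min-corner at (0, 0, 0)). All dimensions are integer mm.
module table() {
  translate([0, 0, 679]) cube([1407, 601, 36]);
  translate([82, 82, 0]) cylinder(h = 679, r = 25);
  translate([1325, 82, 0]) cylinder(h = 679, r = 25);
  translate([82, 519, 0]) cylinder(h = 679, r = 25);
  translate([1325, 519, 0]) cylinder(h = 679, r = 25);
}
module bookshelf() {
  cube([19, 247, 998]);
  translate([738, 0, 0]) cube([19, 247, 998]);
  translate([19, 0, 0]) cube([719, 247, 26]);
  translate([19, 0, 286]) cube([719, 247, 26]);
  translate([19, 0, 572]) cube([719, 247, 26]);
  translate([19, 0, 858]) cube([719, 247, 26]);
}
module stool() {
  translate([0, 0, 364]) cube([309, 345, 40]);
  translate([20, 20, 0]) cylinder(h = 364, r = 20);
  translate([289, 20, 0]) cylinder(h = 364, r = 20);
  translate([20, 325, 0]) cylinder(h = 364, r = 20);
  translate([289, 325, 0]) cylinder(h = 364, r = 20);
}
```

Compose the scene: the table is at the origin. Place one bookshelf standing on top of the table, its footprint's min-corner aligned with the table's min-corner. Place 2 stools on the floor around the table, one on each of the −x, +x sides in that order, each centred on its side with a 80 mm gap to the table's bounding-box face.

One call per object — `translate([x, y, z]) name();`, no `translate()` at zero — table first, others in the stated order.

table();
translate([0, 0, 715]) bookshelf();
translate([-389, 128, 0]) stool();
translate([1487, 128, 0]) stool();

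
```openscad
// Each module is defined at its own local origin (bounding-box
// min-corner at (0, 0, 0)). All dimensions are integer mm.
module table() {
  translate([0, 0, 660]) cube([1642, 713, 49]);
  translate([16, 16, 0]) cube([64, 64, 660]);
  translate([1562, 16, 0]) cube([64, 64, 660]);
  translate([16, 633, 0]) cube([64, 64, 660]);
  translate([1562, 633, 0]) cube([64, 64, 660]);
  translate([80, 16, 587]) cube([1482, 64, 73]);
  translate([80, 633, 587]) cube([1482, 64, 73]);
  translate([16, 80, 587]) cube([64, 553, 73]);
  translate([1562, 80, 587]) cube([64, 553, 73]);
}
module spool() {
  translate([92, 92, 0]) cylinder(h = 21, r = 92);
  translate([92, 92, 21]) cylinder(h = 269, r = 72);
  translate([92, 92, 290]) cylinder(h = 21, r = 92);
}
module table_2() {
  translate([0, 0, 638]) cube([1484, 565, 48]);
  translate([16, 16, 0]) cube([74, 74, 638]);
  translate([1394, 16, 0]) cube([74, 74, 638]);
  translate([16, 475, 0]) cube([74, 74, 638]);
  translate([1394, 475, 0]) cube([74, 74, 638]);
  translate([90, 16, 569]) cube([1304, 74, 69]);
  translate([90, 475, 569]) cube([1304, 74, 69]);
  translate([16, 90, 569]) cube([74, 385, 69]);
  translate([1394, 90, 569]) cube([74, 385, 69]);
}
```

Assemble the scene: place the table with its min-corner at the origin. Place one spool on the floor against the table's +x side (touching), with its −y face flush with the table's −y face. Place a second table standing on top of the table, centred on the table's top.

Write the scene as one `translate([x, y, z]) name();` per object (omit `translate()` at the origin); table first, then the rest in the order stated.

table();
translate([1642, 0, 0]) spool();
translate([79, 74, 709]) table_2();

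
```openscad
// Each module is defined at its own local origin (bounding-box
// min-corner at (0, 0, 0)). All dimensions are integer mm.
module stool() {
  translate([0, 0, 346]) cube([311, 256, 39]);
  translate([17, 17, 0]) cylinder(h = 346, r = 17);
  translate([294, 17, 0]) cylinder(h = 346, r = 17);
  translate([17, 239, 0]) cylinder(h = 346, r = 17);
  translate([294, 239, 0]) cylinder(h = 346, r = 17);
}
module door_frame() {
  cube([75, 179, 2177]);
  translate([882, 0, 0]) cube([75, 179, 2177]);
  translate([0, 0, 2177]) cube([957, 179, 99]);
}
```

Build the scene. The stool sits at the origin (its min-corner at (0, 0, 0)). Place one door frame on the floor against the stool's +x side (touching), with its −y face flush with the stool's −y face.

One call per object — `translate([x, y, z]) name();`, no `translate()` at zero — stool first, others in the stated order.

stool();
translate([311, 0, 0]) door_frame();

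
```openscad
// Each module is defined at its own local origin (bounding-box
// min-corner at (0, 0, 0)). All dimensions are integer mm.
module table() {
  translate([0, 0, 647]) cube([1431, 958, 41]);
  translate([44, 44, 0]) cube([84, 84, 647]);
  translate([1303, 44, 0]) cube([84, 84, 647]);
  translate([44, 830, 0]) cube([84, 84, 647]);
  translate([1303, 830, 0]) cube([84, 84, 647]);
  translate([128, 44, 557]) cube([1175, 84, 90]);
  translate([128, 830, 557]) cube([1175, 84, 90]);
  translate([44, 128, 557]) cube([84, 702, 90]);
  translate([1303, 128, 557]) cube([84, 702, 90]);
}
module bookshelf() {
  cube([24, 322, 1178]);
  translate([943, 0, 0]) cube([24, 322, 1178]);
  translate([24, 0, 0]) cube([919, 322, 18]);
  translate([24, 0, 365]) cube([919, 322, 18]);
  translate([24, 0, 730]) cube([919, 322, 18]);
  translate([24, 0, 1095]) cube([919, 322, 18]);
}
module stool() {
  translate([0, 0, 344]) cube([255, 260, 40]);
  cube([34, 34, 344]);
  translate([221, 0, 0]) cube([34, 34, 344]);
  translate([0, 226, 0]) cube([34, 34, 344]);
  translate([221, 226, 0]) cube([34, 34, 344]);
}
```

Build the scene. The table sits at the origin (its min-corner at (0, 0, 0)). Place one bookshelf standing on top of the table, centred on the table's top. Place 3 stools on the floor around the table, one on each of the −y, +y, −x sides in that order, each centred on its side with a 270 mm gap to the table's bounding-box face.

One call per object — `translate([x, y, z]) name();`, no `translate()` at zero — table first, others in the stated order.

table();
translate([232, 318, 688]) bookshelf();
translate([588, -530, 0]) stool();
translate([588, 1228, 0]) stool();
translate([-525, 349, 0]) stool();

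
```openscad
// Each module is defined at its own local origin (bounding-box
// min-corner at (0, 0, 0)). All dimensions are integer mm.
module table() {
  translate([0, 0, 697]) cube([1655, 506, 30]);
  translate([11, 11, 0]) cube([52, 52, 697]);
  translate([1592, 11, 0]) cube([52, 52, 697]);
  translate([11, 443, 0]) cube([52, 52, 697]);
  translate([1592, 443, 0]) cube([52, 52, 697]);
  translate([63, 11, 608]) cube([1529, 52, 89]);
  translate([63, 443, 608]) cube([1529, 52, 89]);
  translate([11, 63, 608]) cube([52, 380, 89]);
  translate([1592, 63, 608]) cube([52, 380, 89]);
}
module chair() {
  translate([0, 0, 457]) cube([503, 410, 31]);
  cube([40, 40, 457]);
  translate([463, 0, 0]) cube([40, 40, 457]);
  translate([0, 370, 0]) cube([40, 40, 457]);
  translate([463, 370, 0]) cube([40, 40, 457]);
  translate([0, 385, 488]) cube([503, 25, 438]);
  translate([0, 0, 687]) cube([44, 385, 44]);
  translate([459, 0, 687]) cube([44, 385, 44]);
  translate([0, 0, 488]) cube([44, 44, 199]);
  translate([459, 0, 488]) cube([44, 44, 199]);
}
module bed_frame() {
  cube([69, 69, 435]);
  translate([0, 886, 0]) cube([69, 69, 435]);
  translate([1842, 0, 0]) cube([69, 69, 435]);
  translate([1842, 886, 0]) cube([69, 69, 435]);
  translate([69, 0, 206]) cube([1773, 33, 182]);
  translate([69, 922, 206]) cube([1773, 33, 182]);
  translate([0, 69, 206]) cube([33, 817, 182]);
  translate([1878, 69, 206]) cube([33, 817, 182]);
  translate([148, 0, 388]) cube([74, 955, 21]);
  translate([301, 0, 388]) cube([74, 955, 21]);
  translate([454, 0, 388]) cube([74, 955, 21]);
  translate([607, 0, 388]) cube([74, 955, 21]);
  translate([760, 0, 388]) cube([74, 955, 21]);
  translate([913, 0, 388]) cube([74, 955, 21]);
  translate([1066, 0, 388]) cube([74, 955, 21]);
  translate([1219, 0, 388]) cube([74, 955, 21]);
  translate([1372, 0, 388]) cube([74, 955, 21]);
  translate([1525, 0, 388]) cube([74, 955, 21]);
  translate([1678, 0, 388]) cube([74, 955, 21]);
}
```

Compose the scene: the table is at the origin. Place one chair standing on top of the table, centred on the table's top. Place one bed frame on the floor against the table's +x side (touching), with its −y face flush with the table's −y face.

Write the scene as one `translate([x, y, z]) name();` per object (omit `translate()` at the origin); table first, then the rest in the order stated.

table();
translate([576, 48, 727]) chair();
translate([1655, 0, 0]) bed_frame();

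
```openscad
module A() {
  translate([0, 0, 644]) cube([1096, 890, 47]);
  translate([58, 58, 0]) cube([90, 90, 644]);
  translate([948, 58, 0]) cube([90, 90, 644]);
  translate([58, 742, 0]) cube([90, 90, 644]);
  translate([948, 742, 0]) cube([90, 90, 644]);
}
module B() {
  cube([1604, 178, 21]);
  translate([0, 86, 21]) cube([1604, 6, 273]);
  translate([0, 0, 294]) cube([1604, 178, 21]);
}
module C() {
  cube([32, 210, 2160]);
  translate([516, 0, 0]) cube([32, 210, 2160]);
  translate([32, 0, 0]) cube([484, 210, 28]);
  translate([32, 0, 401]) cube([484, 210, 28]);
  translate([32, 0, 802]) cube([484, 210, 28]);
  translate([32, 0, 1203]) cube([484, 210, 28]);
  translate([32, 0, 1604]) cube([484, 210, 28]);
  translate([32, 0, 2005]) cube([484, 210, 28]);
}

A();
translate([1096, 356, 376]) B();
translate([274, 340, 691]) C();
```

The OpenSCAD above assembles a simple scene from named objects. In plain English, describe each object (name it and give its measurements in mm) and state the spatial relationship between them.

A is a table: top 1096 mm (x) × 890 mm (y), 47 mm thick, upper face at z = 691 mm, on four 90×90 mm square legs, each inset 58 mm from the nearest pair of top edges, running from z = 0 to the bottom of the top.

B is an I-beam lying along x, 1604 mm long. Overall section height 315 mm. Two flanges 178 mm wide (y) and 21 mm thick, one on the floor and one at the top; a web 6 mm thick runs between them, centred on the flange width.

C is an open bookshelf. Two side panels, each 32 mm thick, 210 mm deep and 2160 mm tall, stand 548 mm apart (outside-to-outside). Between them sit 6 shelves, each 28 mm thick and 210 mm deep, spanning the full gap between the sides. The bottom shelf rests on the floor (its underside at z = 0) and the clear gap between one shelf's top and the next shelf's underside is 373 mm.

The I-beam is beside the table with their tops flush at z = 691. The bookshelf is on top of the table, centred.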